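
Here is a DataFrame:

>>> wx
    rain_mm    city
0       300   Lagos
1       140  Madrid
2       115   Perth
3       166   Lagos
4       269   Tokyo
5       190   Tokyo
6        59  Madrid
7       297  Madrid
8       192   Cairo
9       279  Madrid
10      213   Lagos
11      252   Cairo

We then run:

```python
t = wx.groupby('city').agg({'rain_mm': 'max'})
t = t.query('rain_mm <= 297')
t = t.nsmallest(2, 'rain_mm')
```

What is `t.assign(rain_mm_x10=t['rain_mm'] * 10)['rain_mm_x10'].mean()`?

1835.0

group by city, max of rain_mm:
        rain_mm
city           
Cairo       252
Lagos       300
Madrid      297
Perth       115
Tokyo       269
filter rows where rain_mm <= 297:
        rain_mm
city           
Cairo       252
Madrid      297
Perth       115
Tokyo       269
take 2 rows with smallest rain_mm:
       rain_mm
city          
Perth      115
Cairo      252
add column rain_mm_x10 = t['rain_mm'] * 10:
       rain_mm  rain_mm_x10
city                       
Perth      115         1150
Cairo      252         2520
So mean() = 1835.0.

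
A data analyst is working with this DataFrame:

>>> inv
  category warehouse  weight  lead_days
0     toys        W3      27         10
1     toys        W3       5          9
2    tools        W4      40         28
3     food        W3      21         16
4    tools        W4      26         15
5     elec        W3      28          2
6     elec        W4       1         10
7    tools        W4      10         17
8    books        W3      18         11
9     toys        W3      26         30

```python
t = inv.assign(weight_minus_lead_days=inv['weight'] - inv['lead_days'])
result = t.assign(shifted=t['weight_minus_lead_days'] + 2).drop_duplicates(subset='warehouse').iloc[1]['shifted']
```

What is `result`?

add column weight_minus_lead_days = inv['weight'] - inv['lead_days']:
  category warehouse  weight  lead_days  weight_minus_lead_days
0     toys        W3      27         10                      17
1     toys        W3       5          9                      -4
2    tools        W4      40         28                      12
3     food        W3      21         16                       5
4    tools        W4      26         15                      11
5     elec        W3      28          2                      26
6     elec        W4       1         10                      -9
7    tools        W4      10         17                      -7
8    books        W3      18         11                       7
9     toys        W3      26         30                      -4
add column shifted = t['weight_minus_lead_days'] + 2:
  category warehouse  weight  lead_days  weight_minus_lead_days  shifted
0     toys        W3      27         10                      17       19
1     toys        W3       5          9                      -4       -2
2    tools        W4      40         28                      12       14
3     food        W3      21         16                       5        7
4    tools        W4      26         15                      11       13
5     elec        W3      28          2                      26       28
6     elec        W4       1         10                      -9       -7
7    tools        W4      10         17                      -7       -5
8    books        W3      18         11                       7        9
9     toys        W3      26         30                      -4       -2
drop duplicate warehouse (keep=first):
  category warehouse  weight  lead_days  weight_minus_lead_days  shifted
0     toys        W3      27         10                      17       19
2    tools        W4      40         28                      12       14

14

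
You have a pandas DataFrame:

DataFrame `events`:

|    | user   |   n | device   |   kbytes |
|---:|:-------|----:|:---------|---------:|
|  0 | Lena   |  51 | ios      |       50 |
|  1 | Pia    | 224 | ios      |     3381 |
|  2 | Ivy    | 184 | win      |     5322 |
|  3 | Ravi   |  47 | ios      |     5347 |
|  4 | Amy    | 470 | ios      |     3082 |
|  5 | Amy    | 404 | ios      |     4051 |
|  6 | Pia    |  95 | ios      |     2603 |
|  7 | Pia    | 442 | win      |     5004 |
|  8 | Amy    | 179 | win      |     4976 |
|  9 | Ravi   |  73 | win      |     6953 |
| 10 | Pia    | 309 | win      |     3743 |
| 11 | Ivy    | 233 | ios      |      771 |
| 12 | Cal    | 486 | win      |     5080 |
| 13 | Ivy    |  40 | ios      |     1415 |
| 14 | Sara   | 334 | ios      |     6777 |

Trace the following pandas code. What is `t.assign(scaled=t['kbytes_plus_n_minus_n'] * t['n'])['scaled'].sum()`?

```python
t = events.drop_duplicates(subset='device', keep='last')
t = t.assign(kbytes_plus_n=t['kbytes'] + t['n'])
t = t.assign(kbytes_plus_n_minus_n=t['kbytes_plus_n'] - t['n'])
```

4732398

drop duplicate device (keep=last):
    user    n device  kbytes
12   Cal  486    win    5080
14  Sara  334    ios    6777
add column kbytes_plus_n = t['kbytes'] + t['n']:
    user    n device  kbytes  kbytes_plus_n
12   Cal  486    win    5080           5566
14  Sara  334    ios    6777           7111
add column kbytes_plus_n_minus_n = t['kbytes_plus_n'] - t['n']:
    user    n device  kbytes  kbytes_plus_n  kbytes_plus_n_minus_n
12   Cal  486    win    5080           5566                   5080
14  Sara  334    ios    6777           7111                   6777
add column scaled = t['kbytes_plus_n_minus_n'] * t['n']:
    user    n device  kbytes  kbytes_plus_n  kbytes_plus_n_minus_n   scaled
12   Cal  486    win    5080           5566                   5080  2468880
14  Sara  334    ios    6777           7111                   6777  2263518
Hence 4732398.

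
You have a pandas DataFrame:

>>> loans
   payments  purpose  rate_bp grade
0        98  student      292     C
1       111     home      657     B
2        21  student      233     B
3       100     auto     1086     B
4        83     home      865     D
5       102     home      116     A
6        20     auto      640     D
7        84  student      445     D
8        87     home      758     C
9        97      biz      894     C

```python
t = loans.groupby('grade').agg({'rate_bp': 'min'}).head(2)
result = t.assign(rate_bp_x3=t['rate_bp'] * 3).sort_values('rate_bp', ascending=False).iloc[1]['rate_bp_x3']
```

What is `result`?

group by grade, min of rate_bp:
       rate_bp
grade         
A          116
B          233
C          292
D          445
take first 2 rows:
       rate_bp
grade         
A          116
B          233
add column rate_bp_x3 = t['rate_bp'] * 3:
       rate_bp  rate_bp_x3
grade                     
A          116         348
B          233         699
sort by rate_bp descending:
       rate_bp  rate_bp_x3
grade                     
B          233         699
A          116         348

348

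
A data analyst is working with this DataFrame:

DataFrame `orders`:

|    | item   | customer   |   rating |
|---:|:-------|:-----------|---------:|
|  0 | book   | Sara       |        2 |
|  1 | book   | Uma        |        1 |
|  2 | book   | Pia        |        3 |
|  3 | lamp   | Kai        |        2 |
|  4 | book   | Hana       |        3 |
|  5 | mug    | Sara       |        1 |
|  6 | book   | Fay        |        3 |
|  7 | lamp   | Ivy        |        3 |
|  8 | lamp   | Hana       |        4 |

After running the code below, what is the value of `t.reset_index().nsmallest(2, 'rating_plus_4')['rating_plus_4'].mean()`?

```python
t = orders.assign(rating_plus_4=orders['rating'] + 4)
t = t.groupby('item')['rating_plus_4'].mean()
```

add column rating_plus_4 = orders['rating'] + 4:
   item customer  rating  rating_plus_4
0  book     Sara       2              6
1  book      Uma       1              5
2  book      Pia       3              7
3  lamp      Kai       2              6
4  book     Hana       3              7
5   mug     Sara       1              5
6  book      Fay       3              7
7  lamp      Ivy       3              7
8  lamp     Hana       4              8
group by item, mean of rating_plus_4:
item
book    6.4
lamp    7.0
mug     5.0
Name: rating_plus_4, dtype: float64
reset_index():
   item  rating_plus_4
0  book            6.4
1  lamp            7.0
2   mug            5.0
take 2 rows with smallest rating_plus_4:
   item  rating_plus_4
2   mug            5.0
0  book            6.4

5.7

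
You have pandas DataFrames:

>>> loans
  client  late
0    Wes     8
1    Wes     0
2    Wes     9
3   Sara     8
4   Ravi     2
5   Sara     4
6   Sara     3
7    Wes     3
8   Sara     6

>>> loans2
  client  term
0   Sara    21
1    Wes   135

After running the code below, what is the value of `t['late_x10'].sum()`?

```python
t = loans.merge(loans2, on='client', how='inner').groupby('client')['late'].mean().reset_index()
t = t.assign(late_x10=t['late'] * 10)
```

102.5

merge on 'client' (how='inner') → 8 rows:
  client  late  term
0    Wes     8   135
1    Wes     0   135
2    Wes     9   135
3   Sara     8    21
4   Sara     4    21
5   Sara     3    21
6    Wes     3   135
7   Sara     6    21
group by client, mean of late:
client
Sara    5.25
Wes     5.00
Name: late, dtype: float64
reset_index():
  client  late
0   Sara  5.25
1    Wes  5.00
add column late_x10 = t['late'] * 10:
  client  late  late_x10
0   Sara  5.25      52.5
1    Wes  5.00      50.0
So sum() = 102.5.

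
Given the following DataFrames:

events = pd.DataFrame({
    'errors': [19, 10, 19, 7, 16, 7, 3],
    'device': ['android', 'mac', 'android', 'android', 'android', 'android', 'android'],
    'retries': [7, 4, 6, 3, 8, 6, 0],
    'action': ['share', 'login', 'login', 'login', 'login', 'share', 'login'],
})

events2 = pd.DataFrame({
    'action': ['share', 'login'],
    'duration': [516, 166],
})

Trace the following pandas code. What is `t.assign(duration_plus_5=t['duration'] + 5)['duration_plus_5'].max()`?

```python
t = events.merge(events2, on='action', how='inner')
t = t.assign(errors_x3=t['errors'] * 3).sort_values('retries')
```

merge on 'action' (how='inner') → 7 rows:
   errors   device  retries action  duration
0      19  android        7  share       516
1      10      mac        4  login       166
2      19  android        6  login       166
3       7  android        3  login       166
4      16  android        8  login       166
5       7  android        6  share       516
6       3  android        0  login       166
add column errors_x3 = t['errors'] * 3:
   errors   device  retries action  duration  errors_x3
0      19  android        7  share       516         57
1      10      mac        4  login       166         30
2      19  android        6  login       166         57
3       7  android        3  login       166         21
4      16  android        8  login       166         48
5       7  android        6  share       516         21
6       3  android        0  login       166          9
sort by retries:
   errors   device  retries action  duration  errors_x3
6       3  android        0  login       166          9
3       7  android        3  login       166         21
1      10      mac        4  login       166         30
2      19  android        6  login       166         57
5       7  android        6  share       516         21
0      19  android        7  share       516         57
4      16  android        8  login       166         48
add column duration_plus_5 = t['duration'] + 5:
   errors   device  retries action  duration  errors_x3  duration_plus_5
6       3  android        0  login       166          9              171
3       7  android        3  login       166         21              171
1      10      mac        4  login       166         30              171
2      19  android        6  login       166         57              171
5       7  android        6  share       516         21              521
0      19  android        7  share       516         57              521
4      16  android        8  login       166         48              171
So max() = 521.

521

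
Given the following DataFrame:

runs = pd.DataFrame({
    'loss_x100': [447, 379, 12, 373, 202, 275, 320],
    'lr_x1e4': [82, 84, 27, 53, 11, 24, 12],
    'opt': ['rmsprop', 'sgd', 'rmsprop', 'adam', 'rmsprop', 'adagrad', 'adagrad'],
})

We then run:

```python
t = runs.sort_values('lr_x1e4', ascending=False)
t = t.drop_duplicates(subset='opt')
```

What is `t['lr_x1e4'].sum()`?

243

sort by lr_x1e4 descending:
   loss_x100  lr_x1e4      opt
1        379       84      sgd
0        447       82  rmsprop
3        373       53     adam
2         12       27  rmsprop
5        275       24  adagrad
6        320       12  adagrad
4        202       11  rmsprop
drop duplicate opt (keep=first):
   loss_x100  lr_x1e4      opt
1        379       84      sgd
0        447       82  rmsprop
3        373       53     adam
5        275       24  adagrad
Reading off the sum of column 'lr_x1e4', we get 243.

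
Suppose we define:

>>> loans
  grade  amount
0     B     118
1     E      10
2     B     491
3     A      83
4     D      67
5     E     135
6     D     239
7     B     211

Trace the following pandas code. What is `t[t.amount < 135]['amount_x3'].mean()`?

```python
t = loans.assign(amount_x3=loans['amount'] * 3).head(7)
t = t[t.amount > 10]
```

add column amount_x3 = loans['amount'] * 3:
  grade  amount  amount_x3
0     B     118        354
1     E      10         30
2     B     491       1473
3     A      83        249
4     D      67        201
5     E     135        405
6     D     239        717
7     B     211        633
take first 7 rows:
  grade  amount  amount_x3
0     B     118        354
1     E      10         30
2     B     491       1473
3     A      83        249
4     D      67        201
5     E     135        405
6     D     239        717
filter rows where amount > 10:
  grade  amount  amount_x3
0     B     118        354
2     B     491       1473
3     A      83        249
4     D      67        201
5     E     135        405
6     D     239        717
filter rows where amount < 135:
  grade  amount  amount_x3
0     B     118        354
3     A      83        249
4     D      67        201
So mean() = 268.0.

268.0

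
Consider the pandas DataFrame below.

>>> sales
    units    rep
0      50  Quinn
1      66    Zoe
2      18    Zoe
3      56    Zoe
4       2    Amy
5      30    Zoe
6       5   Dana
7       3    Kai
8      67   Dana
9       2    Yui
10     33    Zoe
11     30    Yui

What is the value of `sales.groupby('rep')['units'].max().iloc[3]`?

group by rep, max of units:
rep
Amy       2
Dana     67
Kai       3
Quinn    50
Yui      30
Zoe      66
Name: units, dtype: int64
Hence 50.

50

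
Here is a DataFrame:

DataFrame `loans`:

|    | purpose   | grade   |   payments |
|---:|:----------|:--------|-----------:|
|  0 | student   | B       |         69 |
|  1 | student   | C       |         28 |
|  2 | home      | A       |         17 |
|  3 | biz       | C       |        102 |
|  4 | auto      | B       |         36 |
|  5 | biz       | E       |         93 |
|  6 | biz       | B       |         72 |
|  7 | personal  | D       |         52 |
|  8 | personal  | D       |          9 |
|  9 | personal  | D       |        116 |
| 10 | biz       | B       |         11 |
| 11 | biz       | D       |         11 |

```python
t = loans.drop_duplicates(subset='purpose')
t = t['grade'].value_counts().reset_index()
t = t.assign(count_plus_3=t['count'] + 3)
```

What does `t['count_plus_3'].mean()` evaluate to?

drop duplicate purpose (keep=first):
    purpose grade  payments
0   student     B        69
2      home     A        17
3       biz     C       102
4      auto     B        36
7  personal     D        52
value_counts of grade:
grade
B    2
A    1
C    1
D    1
Name: count, dtype: int64
reset_index():
  grade  count
0     B      2
1     A      1
2     C      1
3     D      1
add column count_plus_3 = t['count'] + 3:
  grade  count  count_plus_3
0     B      2             5
1     A      1             4
2     C      1             4
3     D      1             4

4.25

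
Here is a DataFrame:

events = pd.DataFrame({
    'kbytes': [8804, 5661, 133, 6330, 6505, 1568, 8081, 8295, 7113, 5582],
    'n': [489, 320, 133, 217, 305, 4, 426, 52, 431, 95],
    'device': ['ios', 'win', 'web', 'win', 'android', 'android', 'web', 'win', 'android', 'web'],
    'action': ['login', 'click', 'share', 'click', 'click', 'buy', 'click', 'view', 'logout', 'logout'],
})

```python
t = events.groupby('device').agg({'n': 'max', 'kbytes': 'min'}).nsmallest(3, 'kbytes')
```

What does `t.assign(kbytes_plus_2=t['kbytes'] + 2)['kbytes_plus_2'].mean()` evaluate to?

2456.0

group by device: max(n), min(kbytes):
           n  kbytes
device              
android  431    1568
ios      489    8804
web      426     133
win      320    5661
take 3 rows with smallest kbytes:
           n  kbytes
device              
web      426     133
android  431    1568
win      320    5661
add column kbytes_plus_2 = t['kbytes'] + 2:
           n  kbytes  kbytes_plus_2
device                             
web      426     133            135
android  431    1568           1570
win      320    5661           5663
Taking the mean of column 'kbytes_plus_2' gives 2456.0.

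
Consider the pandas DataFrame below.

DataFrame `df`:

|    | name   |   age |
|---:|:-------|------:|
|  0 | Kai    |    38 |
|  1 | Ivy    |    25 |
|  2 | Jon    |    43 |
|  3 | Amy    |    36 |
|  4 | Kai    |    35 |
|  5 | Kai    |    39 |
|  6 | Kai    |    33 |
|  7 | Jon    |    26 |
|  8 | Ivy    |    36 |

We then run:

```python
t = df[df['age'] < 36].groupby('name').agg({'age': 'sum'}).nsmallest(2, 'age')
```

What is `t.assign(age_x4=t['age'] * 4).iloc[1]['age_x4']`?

104

filter rows where age < 36:
  name  age
1  Ivy   25
4  Kai   35
6  Kai   33
7  Jon   26
group by name, sum of age:
      age
name     
Ivy    25
Jon    26
Kai    68
take 2 rows with smallest age:
      age
name     
Ivy    25
Jon    26
add column age_x4 = t['age'] * 4:
      age  age_x4
name             
Ivy    25     100
Jon    26     104
Hence 104.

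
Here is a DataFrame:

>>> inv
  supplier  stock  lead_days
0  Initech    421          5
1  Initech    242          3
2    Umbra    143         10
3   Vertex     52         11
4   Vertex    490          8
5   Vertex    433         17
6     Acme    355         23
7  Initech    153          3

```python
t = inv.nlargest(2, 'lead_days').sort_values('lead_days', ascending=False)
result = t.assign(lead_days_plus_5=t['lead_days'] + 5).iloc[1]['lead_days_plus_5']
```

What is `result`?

22

take 2 rows with largest lead_days:
  supplier  stock  lead_days
6     Acme    355         23
5   Vertex    433         17
sort by lead_days descending:
  supplier  stock  lead_days
6     Acme    355         23
5   Vertex    433         17
add column lead_days_plus_5 = t['lead_days'] + 5:
  supplier  stock  lead_days  lead_days_plus_5
6     Acme    355         23                28
5   Vertex    433         17                22
value at position 1, column 'lead_days_plus_5' → 22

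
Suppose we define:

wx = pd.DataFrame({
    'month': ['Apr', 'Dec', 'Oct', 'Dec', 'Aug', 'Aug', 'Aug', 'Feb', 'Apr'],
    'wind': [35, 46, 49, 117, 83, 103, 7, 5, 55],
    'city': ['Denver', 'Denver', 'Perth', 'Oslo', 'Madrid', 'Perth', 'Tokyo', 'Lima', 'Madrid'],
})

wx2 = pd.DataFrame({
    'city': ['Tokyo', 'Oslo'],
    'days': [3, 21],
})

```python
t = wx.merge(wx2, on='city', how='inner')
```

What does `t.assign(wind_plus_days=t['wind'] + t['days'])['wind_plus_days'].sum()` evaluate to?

merge on 'city' (how='inner') → 2 rows:
  month  wind   city  days
0   Dec   117   Oslo    21
1   Aug     7  Tokyo     3
add column wind_plus_days = t['wind'] + t['days']:
  month  wind   city  days  wind_plus_days
0   Dec   117   Oslo    21             138
1   Aug     7  Tokyo     3              10
The sum of column 'wind_plus_days' is 148.

148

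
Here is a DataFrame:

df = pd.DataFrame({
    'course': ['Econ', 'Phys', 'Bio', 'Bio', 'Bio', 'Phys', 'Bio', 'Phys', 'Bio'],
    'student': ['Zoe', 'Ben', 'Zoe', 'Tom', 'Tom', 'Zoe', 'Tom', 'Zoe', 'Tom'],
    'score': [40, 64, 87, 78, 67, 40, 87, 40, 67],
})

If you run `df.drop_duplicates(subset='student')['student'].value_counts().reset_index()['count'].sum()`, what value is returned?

drop duplicate student (keep=first):
  course student  score
0   Econ     Zoe     40
1   Phys     Ben     64
3    Bio     Tom     78
value_counts of student:
student
Zoe    1
Ben    1
Tom    1
Name: count, dtype: int64
reset_index():
  student  count
0     Zoe      1
1     Ben      1
2     Tom      1
Then the sum of column 'count': 3

3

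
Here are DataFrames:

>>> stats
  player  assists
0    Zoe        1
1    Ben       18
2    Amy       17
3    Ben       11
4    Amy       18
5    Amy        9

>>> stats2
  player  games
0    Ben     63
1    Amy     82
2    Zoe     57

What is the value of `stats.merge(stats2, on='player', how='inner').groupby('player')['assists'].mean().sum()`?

merge on 'player' (how='inner') → 6 rows:
  player  assists  games
0    Zoe        1     57
1    Ben       18     63
2    Amy       17     82
3    Ben       11     63
4    Amy       18     82
5    Amy        9     82
group by player, mean of assists:
player
Amy    14.666667
Ben    14.500000
Zoe     1.000000
Name: assists, dtype: float64
Then the sum of the resulting series: 30.1666666667

30.1666666667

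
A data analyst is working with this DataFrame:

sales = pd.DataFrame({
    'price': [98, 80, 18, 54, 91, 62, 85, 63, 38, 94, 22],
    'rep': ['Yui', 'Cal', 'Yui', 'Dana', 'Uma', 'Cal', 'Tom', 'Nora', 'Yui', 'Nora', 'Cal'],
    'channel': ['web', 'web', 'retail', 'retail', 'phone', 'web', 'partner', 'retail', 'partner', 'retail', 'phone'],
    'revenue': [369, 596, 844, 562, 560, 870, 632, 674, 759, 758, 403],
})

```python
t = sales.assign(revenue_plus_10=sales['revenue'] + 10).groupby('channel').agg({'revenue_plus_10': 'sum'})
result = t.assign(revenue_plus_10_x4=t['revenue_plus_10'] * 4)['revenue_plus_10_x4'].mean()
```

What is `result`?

7137.0

add column revenue_plus_10 = sales['revenue'] + 10:
    price   rep  channel  revenue  revenue_plus_10
0      98   Yui      web      369              379
1      80   Cal      web      596              606
2      18   Yui   retail      844              854
3      54  Dana   retail      562              572
4      91   Uma    phone      560              570
5      62   Cal      web      870              880
6      85   Tom  partner      632              642
7      63  Nora   retail      674              684
8      38   Yui  partner      759              769
9      94  Nora   retail      758              768
10     22   Cal    phone      403              413
group by channel, sum of revenue_plus_10:
         revenue_plus_10
channel                 
partner             1411
phone                983
retail              2878
web                 1865
add column revenue_plus_10_x4 = t['revenue_plus_10'] * 4:
         revenue_plus_10  revenue_plus_10_x4
channel                                     
partner             1411                5644
phone                983                3932
retail              2878               11512
web                 1865                7460
mean of column 'revenue_plus_10_x4' → 7137.0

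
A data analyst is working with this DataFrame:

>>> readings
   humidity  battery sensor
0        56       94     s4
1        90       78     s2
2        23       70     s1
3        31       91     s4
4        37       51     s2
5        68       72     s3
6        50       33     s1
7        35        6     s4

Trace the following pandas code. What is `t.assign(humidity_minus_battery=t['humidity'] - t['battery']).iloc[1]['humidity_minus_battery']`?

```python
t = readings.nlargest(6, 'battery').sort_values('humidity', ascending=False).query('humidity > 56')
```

take 6 rows with largest battery:
   humidity  battery sensor
0        56       94     s4
3        31       91     s4
1        90       78     s2
5        68       72     s3
2        23       70     s1
4        37       51     s2
sort by humidity descending:
   humidity  battery sensor
1        90       78     s2
5        68       72     s3
0        56       94     s4
4        37       51     s2
3        31       91     s4
2        23       70     s1
filter rows where humidity > 56:
   humidity  battery sensor
1        90       78     s2
5        68       72     s3
add column humidity_minus_battery = t['humidity'] - t['battery']:
   humidity  battery sensor  humidity_minus_battery
1        90       78     s2                      12
5        68       72     s3                      -4
Finally, value at position 1, column 'humidity_minus_battery' = -4.

-4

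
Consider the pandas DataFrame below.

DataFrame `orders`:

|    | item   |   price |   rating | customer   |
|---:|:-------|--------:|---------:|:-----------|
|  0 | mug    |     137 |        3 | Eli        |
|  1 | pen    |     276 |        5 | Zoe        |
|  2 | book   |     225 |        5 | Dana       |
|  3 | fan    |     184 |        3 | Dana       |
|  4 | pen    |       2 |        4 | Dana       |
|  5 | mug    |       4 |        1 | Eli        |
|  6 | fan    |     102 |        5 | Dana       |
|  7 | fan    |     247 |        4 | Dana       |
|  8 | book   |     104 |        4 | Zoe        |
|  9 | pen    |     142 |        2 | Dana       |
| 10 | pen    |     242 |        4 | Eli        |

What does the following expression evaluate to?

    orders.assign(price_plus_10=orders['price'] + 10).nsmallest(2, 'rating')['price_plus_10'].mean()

add column price_plus_10 = orders['price'] + 10:
    item  price  rating customer  price_plus_10
0    mug    137       3      Eli            147
1    pen    276       5      Zoe            286
2   book    225       5     Dana            235
3    fan    184       3     Dana            194
4    pen      2       4     Dana             12
5    mug      4       1      Eli             14
6    fan    102       5     Dana            112
7    fan    247       4     Dana            257
8   book    104       4      Zoe            114
9    pen    142       2     Dana            152
10   pen    242       4      Eli            252
take 2 rows with smallest rating:
  item  price  rating customer  price_plus_10
5  mug      4       1      Eli             14
9  pen    142       2     Dana            152
So mean() = 83.0.

83.0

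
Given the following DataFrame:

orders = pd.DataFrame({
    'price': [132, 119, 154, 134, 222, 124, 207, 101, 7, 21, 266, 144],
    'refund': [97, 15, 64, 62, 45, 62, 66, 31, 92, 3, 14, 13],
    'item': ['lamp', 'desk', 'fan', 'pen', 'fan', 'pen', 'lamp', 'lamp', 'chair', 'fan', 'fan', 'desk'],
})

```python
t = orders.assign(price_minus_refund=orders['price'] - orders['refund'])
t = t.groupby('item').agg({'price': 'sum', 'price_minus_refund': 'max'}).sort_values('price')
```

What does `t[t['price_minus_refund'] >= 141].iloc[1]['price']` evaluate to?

663

add column price_minus_refund = orders['price'] - orders['refund']:
    price  refund   item  price_minus_refund
0     132      97   lamp                  35
1     119      15   desk                 104
2     154      64    fan                  90
3     134      62    pen                  72
4     222      45    fan                 177
5     124      62    pen                  62
6     207      66   lamp                 141
7     101      31   lamp                  70
8       7      92  chair                 -85
9      21       3    fan                  18
10    266      14    fan                 252
11    144      13   desk                 131
group by item: sum(price), max(price_minus_refund):
       price  price_minus_refund
item                            
chair      7                 -85
desk     263                 131
fan      663                 252
lamp     440                 141
pen      258                  72
sort by price:
       price  price_minus_refund
item                            
chair      7                 -85
pen      258                  72
desk     263                 131
lamp     440                 141
fan      663                 252
filter rows where price_minus_refund >= 141:
      price  price_minus_refund
item                           
lamp    440                 141
fan     663                 252
Taking the value at position 1, column 'price' gives 663.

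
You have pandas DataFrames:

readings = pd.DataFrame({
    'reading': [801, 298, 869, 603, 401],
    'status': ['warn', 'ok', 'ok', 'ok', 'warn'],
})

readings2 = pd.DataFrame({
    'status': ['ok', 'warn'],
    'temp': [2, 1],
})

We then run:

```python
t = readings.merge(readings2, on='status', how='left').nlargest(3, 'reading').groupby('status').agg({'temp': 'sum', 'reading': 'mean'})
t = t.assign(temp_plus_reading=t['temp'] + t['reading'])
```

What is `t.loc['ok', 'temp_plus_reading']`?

merge on 'status' (how='left') → 5 rows:
   reading status  temp
0      801   warn     1
1      298     ok     2
2      869     ok     2
3      603     ok     2
4      401   warn     1
take 3 rows with largest reading:
   reading status  temp
2      869     ok     2
0      801   warn     1
3      603     ok     2
group by status: sum(temp), mean(reading):
        temp  reading
status               
ok         4    736.0
warn       1    801.0
add column temp_plus_reading = t['temp'] + t['reading']:
        temp  reading  temp_plus_reading
status                                  
ok         4    736.0              740.0
warn       1    801.0              802.0
Then the value at row 'ok', column 'temp_plus_reading': 740.0

740.0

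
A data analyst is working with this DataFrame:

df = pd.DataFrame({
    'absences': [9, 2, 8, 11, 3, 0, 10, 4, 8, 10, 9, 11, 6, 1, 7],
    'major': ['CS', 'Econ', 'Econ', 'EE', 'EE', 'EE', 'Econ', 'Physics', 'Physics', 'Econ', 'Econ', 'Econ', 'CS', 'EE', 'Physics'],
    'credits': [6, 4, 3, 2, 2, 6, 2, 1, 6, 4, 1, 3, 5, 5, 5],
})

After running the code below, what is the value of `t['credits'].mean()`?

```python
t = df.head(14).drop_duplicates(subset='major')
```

take first 14 rows:
    absences    major  credits
0          9       CS        6
1          2     Econ        4
2          8     Econ        3
3         11       EE        2
4          3       EE        2
5          0       EE        6
6         10     Econ        2
7          4  Physics        1
8          8  Physics        6
9         10     Econ        4
10         9     Econ        1
11        11     Econ        3
12         6       CS        5
13         1       EE        5
drop duplicate major (keep=first):
   absences    major  credits
0         9       CS        6
1         2     Econ        4
3        11       EE        2
7         4  Physics        1
Hence 3.25.

3.25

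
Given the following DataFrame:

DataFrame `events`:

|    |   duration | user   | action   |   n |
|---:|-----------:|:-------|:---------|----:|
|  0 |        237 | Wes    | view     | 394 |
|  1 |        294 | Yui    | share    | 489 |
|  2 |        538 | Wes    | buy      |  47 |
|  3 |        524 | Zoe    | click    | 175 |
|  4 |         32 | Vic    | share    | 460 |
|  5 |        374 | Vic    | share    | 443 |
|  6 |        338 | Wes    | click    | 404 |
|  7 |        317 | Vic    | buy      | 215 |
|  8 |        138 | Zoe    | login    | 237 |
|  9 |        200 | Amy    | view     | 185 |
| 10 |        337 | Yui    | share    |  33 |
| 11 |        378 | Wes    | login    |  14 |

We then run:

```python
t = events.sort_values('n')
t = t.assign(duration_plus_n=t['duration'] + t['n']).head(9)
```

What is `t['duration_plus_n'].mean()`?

sort by n:
    duration user action    n
11       378  Wes  login   14
10       337  Yui  share   33
2        538  Wes    buy   47
3        524  Zoe  click  175
9        200  Amy   view  185
7        317  Vic    buy  215
8        138  Zoe  login  237
0        237  Wes   view  394
6        338  Wes  click  404
5        374  Vic  share  443
4         32  Vic  share  460
1        294  Yui  share  489
add column duration_plus_n = t['duration'] + t['n']:
    duration user action    n  duration_plus_n
11       378  Wes  login   14              392
10       337  Yui  share   33              370
2        538  Wes    buy   47              585
3        524  Zoe  click  175              699
9        200  Amy   view  185              385
7        317  Vic    buy  215              532
8        138  Zoe  login  237              375
0        237  Wes   view  394              631
6        338  Wes  click  404              742
5        374  Vic  share  443              817
4         32  Vic  share  460              492
1        294  Yui  share  489              783
take first 9 rows:
    duration user action    n  duration_plus_n
11       378  Wes  login   14              392
10       337  Yui  share   33              370
2        538  Wes    buy   47              585
3        524  Zoe  click  175              699
9        200  Amy   view  185              385
7        317  Vic    buy  215              532
8        138  Zoe  login  237              375
0        237  Wes   view  394              631
6        338  Wes  click  404              742

523.444444444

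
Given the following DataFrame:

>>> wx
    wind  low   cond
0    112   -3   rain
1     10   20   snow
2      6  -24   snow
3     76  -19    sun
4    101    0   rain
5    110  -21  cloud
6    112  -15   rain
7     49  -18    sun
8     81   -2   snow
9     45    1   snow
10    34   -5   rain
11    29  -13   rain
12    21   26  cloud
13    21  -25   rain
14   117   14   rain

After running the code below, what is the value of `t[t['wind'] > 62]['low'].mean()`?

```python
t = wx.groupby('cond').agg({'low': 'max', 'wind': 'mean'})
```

7.33333333333

group by cond: max(low), mean(wind):
       low       wind
cond                 
cloud   26  65.500000
rain    14  75.142857
snow    20  35.500000
sun    -18  62.500000
filter rows where wind > 62:
       low       wind
cond                 
cloud   26  65.500000
rain    14  75.142857
sun    -18  62.500000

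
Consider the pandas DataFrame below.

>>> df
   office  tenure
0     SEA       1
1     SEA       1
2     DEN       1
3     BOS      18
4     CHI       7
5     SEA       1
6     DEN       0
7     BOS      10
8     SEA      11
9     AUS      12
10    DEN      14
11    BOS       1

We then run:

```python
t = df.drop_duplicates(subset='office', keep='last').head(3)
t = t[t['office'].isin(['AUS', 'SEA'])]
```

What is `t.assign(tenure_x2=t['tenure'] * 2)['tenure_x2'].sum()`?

46

drop duplicate office (keep=last):
   office  tenure
4     CHI       7
8     SEA      11
9     AUS      12
10    DEN      14
11    BOS       1
take first 3 rows:
  office  tenure
4    CHI       7
8    SEA      11
9    AUS      12
filter rows where office in ['AUS', 'SEA']:
  office  tenure
8    SEA      11
9    AUS      12
add column tenure_x2 = t['tenure'] * 2:
  office  tenure  tenure_x2
8    SEA      11         22
9    AUS      12         24
Then the sum of column 'tenure_x2': 46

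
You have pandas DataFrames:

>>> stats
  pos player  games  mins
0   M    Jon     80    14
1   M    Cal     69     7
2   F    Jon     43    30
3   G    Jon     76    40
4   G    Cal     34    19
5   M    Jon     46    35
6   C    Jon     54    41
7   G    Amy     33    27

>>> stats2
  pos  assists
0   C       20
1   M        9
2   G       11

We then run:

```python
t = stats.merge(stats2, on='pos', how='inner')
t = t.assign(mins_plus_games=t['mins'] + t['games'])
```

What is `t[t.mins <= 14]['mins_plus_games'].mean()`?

merge on 'pos' (how='inner') → 7 rows:
  pos player  games  mins  assists
0   M    Jon     80    14        9
1   M    Cal     69     7        9
2   G    Jon     76    40       11
3   G    Cal     34    19       11
4   M    Jon     46    35        9
5   C    Jon     54    41       20
6   G    Amy     33    27       11
add column mins_plus_games = t['mins'] + t['games']:
  pos player  games  mins  assists  mins_plus_games
0   M    Jon     80    14        9               94
1   M    Cal     69     7        9               76
2   G    Jon     76    40       11              116
3   G    Cal     34    19       11               53
4   M    Jon     46    35        9               81
5   C    Jon     54    41       20               95
6   G    Amy     33    27       11               60
filter rows where mins <= 14:
  pos player  games  mins  assists  mins_plus_games
0   M    Jon     80    14        9               94
1   M    Cal     69     7        9               76
So mean() = 85.0.

85.0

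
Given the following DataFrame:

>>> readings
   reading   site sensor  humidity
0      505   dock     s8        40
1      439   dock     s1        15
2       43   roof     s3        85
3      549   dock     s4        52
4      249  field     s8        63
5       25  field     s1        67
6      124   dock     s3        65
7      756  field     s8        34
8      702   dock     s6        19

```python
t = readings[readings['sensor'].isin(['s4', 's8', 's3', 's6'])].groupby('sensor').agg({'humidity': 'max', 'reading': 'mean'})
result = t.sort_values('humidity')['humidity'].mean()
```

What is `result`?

54.75

filter rows where sensor in ['s4', 's8', 's3', 's6']:
   reading   site sensor  humidity
0      505   dock     s8        40
2       43   roof     s3        85
3      549   dock     s4        52
4      249  field     s8        63
6      124   dock     s3        65
7      756  field     s8        34
8      702   dock     s6        19
group by sensor: max(humidity), mean(reading):
        humidity     reading
sensor                      
s3            85   83.500000
s4            52  549.000000
s6            19  702.000000
s8            63  503.333333
sort by humidity:
        humidity     reading
sensor                      
s6            19  702.000000
s4            52  549.000000
s8            63  503.333333
s3            85   83.500000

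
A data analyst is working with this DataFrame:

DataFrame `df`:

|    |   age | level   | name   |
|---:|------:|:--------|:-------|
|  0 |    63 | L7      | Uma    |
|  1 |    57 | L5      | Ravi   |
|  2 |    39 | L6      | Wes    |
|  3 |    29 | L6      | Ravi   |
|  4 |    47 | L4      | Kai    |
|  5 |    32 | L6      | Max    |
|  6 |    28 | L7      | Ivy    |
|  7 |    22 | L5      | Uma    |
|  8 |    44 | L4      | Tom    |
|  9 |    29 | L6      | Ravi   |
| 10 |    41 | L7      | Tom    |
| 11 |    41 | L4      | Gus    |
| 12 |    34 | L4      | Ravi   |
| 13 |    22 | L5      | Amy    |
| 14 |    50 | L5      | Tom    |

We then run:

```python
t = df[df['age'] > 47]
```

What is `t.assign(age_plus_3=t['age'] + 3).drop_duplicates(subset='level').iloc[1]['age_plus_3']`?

filter rows where age > 47:
    age level  name
0    63    L7   Uma
1    57    L5  Ravi
14   50    L5   Tom
add column age_plus_3 = t['age'] + 3:
    age level  name  age_plus_3
0    63    L7   Uma          66
1    57    L5  Ravi          60
14   50    L5   Tom          53
drop duplicate level (keep=first):
   age level  name  age_plus_3
0   63    L7   Uma          66
1   57    L5  Ravi          60

60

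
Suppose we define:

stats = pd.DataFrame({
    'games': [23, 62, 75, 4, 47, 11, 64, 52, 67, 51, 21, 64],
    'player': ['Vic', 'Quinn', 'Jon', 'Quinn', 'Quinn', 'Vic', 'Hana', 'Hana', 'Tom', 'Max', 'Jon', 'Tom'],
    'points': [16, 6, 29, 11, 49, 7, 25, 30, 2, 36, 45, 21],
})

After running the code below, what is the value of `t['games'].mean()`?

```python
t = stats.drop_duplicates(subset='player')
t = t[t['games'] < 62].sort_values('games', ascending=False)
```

37.0

drop duplicate player (keep=first):
   games player  points
0     23    Vic      16
1     62  Quinn       6
2     75    Jon      29
6     64   Hana      25
8     67    Tom       2
9     51    Max      36
filter rows where games < 62:
   games player  points
0     23    Vic      16
9     51    Max      36
sort by games descending:
   games player  points
9     51    Max      36
0     23    Vic      16
Then the mean of column 'games': 37.0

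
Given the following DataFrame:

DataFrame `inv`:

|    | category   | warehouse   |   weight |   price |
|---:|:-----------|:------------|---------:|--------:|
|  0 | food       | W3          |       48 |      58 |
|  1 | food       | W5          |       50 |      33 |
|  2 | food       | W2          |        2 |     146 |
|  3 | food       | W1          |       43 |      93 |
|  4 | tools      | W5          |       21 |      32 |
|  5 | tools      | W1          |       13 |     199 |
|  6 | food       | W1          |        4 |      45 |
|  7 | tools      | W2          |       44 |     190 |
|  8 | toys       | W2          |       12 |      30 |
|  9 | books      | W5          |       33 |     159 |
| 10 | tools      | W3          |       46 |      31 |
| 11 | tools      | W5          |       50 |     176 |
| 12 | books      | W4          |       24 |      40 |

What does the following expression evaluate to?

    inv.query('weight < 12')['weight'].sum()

6

filter rows where weight < 12:
  category warehouse  weight  price
2     food        W2       2    146
6     food        W1       4     45
Finally, sum of column 'weight' = 6.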